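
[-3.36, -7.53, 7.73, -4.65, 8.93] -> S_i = Random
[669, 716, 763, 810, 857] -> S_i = 669 + 47*i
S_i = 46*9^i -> [46, 414, 3726, 33534, 301806]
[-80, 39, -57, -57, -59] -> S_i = Random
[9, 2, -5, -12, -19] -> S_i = 9 + -7*i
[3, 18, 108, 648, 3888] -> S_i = 3*6^i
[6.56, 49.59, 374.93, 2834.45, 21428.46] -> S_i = 6.56*7.56^i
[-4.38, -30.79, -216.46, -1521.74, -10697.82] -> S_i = -4.38*7.03^i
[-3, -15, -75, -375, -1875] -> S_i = -3*5^i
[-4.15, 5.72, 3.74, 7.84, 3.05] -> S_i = Random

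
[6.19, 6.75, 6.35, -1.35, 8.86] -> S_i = Random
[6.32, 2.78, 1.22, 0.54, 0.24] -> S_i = 6.32*0.44^i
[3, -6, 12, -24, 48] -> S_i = 3*-2^i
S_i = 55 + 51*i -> [55, 106, 157, 208, 259]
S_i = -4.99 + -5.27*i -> [-4.99, -10.26, -15.53, -20.8, -26.07]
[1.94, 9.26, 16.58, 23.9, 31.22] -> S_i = 1.94 + 7.32*i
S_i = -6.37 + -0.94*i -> [-6.37, -7.31, -8.25, -9.19, -10.13]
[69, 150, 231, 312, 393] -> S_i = 69 + 81*i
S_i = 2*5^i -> [2, 10, 50, 250, 1250]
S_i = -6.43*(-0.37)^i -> [-6.43, 2.38, -0.88, 0.33, -0.12]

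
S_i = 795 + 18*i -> [795, 813, 831, 849, 867]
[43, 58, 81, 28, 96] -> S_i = Random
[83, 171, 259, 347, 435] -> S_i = 83 + 88*i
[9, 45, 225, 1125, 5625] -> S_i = 9*5^i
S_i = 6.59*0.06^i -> [6.59, 0.4, 0.02, 0.0, 0.0]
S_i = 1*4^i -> [1, 4, 16, 64, 256]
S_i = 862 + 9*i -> [862, 871, 880, 889, 898]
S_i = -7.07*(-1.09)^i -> [-7.07, 7.71, -8.4, 9.16, -9.98]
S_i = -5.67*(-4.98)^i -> [-5.67, 28.24, -140.62, 700.28, -3487.39]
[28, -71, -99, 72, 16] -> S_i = Random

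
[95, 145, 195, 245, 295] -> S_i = 95 + 50*i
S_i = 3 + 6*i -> [3, 9, 15, 21, 27]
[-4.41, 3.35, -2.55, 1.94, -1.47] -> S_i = -4.41*(-0.76)^i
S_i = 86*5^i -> [86, 430, 2150, 10750, 53750]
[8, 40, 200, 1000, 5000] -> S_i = 8*5^i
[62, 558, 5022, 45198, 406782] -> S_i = 62*9^i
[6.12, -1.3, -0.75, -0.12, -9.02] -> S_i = Random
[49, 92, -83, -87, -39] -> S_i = Random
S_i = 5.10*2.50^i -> [5.1, 12.75, 31.87, 79.69, 199.22]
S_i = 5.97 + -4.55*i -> [5.97, 1.42, -3.13, -7.68, -12.23]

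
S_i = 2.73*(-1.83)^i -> [2.73, -5.0, 9.14, -16.73, 30.62]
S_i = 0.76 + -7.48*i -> [0.76, -6.72, -14.2, -21.68, -29.16]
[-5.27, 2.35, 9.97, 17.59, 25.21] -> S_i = -5.27 + 7.62*i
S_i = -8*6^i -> [-8, -48, -288, -1728, -10368]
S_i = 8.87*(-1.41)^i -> [8.87, -12.51, 17.63, -24.86, 35.06]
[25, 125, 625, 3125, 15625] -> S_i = 25*5^i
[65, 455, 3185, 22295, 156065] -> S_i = 65*7^i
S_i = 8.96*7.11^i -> [8.96, 63.71, 452.95, 3220.45, 22897.41]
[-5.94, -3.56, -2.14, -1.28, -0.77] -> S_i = -5.94*0.60^i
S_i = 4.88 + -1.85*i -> [4.88, 3.03, 1.18, -0.67, -2.52]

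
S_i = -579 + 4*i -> [-579, -575, -571, -567, -563]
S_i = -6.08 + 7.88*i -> [-6.08, 1.8, 9.68, 17.56, 25.44]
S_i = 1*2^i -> [1, 2, 4, 8, 16]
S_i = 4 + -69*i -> [4, -65, -134, -203, -272]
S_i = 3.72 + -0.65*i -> [3.72, 3.07, 2.42, 1.77, 1.12]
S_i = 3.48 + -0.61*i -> [3.48, 2.87, 2.26, 1.65, 1.04]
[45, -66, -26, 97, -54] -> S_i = Random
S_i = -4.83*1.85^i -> [-4.83, -8.94, -16.53, -30.58, -56.58]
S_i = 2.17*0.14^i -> [2.17, 0.3, 0.04, 0.01, 0.0]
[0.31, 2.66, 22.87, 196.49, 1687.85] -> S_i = 0.31*8.59^i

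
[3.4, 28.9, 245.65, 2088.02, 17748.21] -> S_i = 3.40*8.50^i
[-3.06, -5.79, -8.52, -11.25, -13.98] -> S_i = -3.06 + -2.73*i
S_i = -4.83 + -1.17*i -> [-4.83, -6.0, -7.17, -8.34, -9.51]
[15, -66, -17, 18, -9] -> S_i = Random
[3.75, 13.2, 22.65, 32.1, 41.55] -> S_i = 3.75 + 9.45*i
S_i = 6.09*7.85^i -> [6.09, 47.81, 375.28, 2945.96, 23125.75]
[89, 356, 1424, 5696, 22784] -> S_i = 89*4^i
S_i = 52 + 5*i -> [52, 57, 62, 67, 72]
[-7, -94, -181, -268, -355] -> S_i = -7 + -87*i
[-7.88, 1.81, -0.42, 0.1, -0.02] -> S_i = -7.88*(-0.23)^i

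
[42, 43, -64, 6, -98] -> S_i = Random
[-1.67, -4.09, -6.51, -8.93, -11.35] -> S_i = -1.67 + -2.42*i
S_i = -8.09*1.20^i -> [-8.09, -9.71, -11.65, -13.98, -16.78]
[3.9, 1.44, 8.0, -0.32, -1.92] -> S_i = Random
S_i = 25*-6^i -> [25, -150, 900, -5400, 32400]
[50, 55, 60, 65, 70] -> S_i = 50 + 5*i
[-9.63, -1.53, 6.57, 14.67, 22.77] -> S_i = -9.63 + 8.10*i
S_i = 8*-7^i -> [8, -56, 392, -2744, 19208]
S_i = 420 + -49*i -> [420, 371, 322, 273, 224]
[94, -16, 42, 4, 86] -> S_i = Random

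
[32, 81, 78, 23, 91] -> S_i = Random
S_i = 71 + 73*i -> [71, 144, 217, 290, 363]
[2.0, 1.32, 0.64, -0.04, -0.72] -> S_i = 2.00 + -0.68*i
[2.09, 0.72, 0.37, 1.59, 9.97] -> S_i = Random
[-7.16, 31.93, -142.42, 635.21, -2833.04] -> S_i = -7.16*(-4.46)^i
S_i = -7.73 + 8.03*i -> [-7.73, 0.3, 8.33, 16.36, 24.39]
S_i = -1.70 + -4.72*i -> [-1.7, -6.42, -11.14, -15.86, -20.58]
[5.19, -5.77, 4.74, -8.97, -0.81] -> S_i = Random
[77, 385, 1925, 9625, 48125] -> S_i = 77*5^i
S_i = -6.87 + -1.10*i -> [-6.87, -7.97, -9.07, -10.17, -11.27]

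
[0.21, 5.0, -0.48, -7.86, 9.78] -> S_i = Random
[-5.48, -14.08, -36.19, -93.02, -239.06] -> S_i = -5.48*2.57^i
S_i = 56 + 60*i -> [56, 116, 176, 236, 296]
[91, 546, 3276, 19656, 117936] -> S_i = 91*6^i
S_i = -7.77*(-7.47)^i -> [-7.77, 58.04, -433.57, 3238.79, -24193.76]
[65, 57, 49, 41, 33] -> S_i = 65 + -8*i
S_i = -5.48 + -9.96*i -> [-5.48, -15.44, -25.4, -35.36, -45.32]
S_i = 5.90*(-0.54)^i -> [5.9, -3.19, 1.72, -0.93, 0.5]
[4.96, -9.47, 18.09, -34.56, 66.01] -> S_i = 4.96*(-1.91)^i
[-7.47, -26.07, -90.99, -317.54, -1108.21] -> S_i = -7.47*3.49^i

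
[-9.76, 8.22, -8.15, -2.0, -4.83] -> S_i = Random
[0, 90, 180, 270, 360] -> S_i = 0 + 90*i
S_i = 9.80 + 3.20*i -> [9.8, 13.0, 16.2, 19.4, 22.6]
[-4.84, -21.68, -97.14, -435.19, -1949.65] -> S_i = -4.84*4.48^i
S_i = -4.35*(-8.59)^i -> [-4.35, 37.37, -320.98, 2757.2, -23684.37]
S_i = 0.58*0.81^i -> [0.58, 0.47, 0.38, 0.31, 0.25]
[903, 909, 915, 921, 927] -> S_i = 903 + 6*i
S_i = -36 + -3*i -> [-36, -39, -42, -45, -48]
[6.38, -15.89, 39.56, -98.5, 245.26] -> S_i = 6.38*(-2.49)^i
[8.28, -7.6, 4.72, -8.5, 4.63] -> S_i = Random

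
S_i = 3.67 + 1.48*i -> [3.67, 5.15, 6.63, 8.11, 9.59]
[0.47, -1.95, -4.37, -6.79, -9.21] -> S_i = 0.47 + -2.42*i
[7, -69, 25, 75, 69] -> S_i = Random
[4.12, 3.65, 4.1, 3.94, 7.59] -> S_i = Random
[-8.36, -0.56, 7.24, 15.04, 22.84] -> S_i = -8.36 + 7.80*i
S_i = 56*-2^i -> [56, -112, 224, -448, 896]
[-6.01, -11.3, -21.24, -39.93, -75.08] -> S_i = -6.01*1.88^i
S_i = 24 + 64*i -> [24, 88, 152, 216, 280]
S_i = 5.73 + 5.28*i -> [5.73, 11.01, 16.29, 21.57, 26.85]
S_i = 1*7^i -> [1, 7, 49, 343, 2401]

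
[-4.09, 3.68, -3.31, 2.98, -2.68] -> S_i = -4.09*(-0.90)^i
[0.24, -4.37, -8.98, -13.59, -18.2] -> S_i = 0.24 + -4.61*i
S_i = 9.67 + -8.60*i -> [9.67, 1.07, -7.53, -16.13, -24.73]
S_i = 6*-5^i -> [6, -30, 150, -750, 3750]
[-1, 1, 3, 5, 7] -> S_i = -1 + 2*i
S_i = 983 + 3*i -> [983, 986, 989, 992, 995]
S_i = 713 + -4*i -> [713, 709, 705, 701, 697]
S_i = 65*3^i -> [65, 195, 585, 1755, 5265]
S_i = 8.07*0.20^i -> [8.07, 1.61, 0.32, 0.06, 0.01]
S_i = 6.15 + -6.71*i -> [6.15, -0.56, -7.27, -13.98, -20.69]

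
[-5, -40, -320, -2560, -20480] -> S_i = -5*8^i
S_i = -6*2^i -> [-6, -12, -24, -48, -96]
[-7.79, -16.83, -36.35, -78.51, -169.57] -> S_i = -7.79*2.16^i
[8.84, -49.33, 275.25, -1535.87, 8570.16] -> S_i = 8.84*(-5.58)^i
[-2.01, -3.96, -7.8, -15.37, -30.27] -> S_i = -2.01*1.97^i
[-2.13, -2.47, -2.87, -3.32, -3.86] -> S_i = -2.13*1.16^i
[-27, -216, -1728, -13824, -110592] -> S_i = -27*8^i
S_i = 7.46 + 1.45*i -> [7.46, 8.91, 10.36, 11.81, 13.26]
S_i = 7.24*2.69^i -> [7.24, 19.48, 52.39, 140.93, 379.09]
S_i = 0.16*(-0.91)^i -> [0.16, -0.15, 0.13, -0.12, 0.11]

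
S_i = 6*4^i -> [6, 24, 96, 384, 1536]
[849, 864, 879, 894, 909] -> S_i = 849 + 15*i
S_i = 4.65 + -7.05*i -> [4.65, -2.4, -9.45, -16.5, -23.55]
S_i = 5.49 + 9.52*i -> [5.49, 15.01, 24.53, 34.05, 43.57]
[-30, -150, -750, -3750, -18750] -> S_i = -30*5^i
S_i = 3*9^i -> [3, 27, 243, 2187, 19683]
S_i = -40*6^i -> [-40, -240, -1440, -8640, -51840]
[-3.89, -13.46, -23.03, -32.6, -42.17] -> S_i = -3.89 + -9.57*i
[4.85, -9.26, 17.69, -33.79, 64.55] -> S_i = 4.85*(-1.91)^i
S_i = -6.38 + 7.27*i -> [-6.38, 0.89, 8.16, 15.43, 22.7]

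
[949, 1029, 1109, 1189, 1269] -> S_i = 949 + 80*i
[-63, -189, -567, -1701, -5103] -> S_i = -63*3^i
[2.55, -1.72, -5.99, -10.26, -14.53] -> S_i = 2.55 + -4.27*i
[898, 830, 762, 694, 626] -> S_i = 898 + -68*i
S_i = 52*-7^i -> [52, -364, 2548, -17836, 124852]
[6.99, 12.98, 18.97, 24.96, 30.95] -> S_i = 6.99 + 5.99*i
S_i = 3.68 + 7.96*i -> [3.68, 11.64, 19.6, 27.56, 35.52]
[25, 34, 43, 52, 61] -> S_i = 25 + 9*i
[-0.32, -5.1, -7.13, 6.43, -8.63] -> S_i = Random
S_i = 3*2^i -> [3, 6, 12, 24, 48]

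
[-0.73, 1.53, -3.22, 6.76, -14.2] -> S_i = -0.73*(-2.10)^i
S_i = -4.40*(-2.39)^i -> [-4.4, 10.52, -25.13, 60.07, -143.56]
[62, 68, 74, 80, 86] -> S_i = 62 + 6*i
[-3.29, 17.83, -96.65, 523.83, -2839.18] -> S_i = -3.29*(-5.42)^i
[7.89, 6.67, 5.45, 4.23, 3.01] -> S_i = 7.89 + -1.22*i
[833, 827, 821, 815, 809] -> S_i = 833 + -6*i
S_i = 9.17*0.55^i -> [9.17, 5.04, 2.77, 1.53, 0.84]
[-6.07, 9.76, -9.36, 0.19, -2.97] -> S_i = Random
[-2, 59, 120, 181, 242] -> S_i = -2 + 61*i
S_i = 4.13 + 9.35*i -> [4.13, 13.48, 22.83, 32.18, 41.53]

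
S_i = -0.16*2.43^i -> [-0.16, -0.39, -0.94, -2.3, -5.58]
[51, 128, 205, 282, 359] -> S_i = 51 + 77*i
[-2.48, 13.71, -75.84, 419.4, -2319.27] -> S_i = -2.48*(-5.53)^i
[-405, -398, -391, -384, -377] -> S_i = -405 + 7*i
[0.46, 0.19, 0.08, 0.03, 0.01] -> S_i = 0.46*0.41^i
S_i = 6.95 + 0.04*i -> [6.95, 6.99, 7.03, 7.07, 7.11]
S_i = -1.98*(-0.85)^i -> [-1.98, 1.68, -1.43, 1.22, -1.03]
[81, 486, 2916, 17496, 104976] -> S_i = 81*6^i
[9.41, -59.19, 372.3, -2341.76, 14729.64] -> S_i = 9.41*(-6.29)^i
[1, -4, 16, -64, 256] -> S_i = 1*-4^i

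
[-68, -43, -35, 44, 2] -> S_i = Random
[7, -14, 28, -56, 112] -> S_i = 7*-2^i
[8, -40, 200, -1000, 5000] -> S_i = 8*-5^i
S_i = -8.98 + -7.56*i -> [-8.98, -16.54, -24.1, -31.66, -39.22]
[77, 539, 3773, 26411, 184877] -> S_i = 77*7^i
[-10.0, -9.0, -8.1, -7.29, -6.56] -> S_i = -10.00*0.90^i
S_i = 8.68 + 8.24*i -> [8.68, 16.92, 25.16, 33.4, 41.64]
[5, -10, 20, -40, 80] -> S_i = 5*-2^i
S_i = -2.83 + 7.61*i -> [-2.83, 4.78, 12.39, 20.0, 27.61]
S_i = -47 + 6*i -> [-47, -41, -35, -29, -23]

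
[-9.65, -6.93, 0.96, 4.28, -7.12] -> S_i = Random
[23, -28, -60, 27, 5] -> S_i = Random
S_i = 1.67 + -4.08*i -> [1.67, -2.41, -6.49, -10.57, -14.65]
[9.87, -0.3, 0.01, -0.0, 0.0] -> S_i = 9.87*(-0.03)^i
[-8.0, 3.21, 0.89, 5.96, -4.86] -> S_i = Random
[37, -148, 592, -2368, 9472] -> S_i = 37*-4^i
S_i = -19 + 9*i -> [-19, -10, -1, 8, 17]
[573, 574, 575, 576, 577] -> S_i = 573 + 1*i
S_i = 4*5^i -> [4, 20, 100, 500, 2500]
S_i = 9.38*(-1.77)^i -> [9.38, -16.6, 29.39, -52.01, 92.07]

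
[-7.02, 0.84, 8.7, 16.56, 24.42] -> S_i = -7.02 + 7.86*i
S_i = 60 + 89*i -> [60, 149, 238, 327, 416]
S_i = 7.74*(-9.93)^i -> [7.74, -76.86, 763.2, -7578.6, 75255.45]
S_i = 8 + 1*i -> [8, 9, 10, 11, 12]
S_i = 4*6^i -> [4, 24, 144, 864, 5184]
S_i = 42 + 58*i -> [42, 100, 158, 216, 274]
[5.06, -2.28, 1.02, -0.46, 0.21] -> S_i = 5.06*(-0.45)^i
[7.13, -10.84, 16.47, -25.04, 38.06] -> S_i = 7.13*(-1.52)^i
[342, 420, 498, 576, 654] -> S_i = 342 + 78*i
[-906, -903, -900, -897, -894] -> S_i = -906 + 3*i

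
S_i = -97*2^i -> [-97, -194, -388, -776, -1552]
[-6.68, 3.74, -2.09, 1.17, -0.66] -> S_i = -6.68*(-0.56)^i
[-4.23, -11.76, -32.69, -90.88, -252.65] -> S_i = -4.23*2.78^i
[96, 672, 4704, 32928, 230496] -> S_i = 96*7^i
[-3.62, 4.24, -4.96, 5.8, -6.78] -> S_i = -3.62*(-1.17)^i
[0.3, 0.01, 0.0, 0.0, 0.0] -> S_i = 0.30*0.02^i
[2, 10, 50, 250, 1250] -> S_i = 2*5^i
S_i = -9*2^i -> [-9, -18, -36, -72, -144]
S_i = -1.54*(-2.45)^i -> [-1.54, 3.77, -9.24, 22.65, -55.49]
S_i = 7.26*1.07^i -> [7.26, 7.77, 8.31, 8.89, 9.52]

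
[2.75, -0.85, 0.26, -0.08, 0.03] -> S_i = 2.75*(-0.31)^i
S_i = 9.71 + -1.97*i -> [9.71, 7.74, 5.77, 3.8, 1.83]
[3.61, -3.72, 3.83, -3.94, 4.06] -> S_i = 3.61*(-1.03)^i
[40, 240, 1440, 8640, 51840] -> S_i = 40*6^i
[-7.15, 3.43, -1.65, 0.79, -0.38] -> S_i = -7.15*(-0.48)^i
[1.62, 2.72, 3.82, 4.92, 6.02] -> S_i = 1.62 + 1.10*i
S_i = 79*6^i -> [79, 474, 2844, 17064, 102384]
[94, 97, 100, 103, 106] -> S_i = 94 + 3*i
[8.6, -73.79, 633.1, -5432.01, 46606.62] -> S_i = 8.60*(-8.58)^i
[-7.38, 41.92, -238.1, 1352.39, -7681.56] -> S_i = -7.38*(-5.68)^i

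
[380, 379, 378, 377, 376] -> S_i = 380 + -1*i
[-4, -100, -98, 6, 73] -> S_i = Random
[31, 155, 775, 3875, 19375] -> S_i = 31*5^i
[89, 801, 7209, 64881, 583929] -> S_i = 89*9^i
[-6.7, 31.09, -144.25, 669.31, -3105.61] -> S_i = -6.70*(-4.64)^i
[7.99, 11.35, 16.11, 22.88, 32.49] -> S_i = 7.99*1.42^i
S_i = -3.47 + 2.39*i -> [-3.47, -1.08, 1.31, 3.7, 6.09]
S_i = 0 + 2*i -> [0, 2, 4, 6, 8]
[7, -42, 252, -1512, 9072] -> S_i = 7*-6^i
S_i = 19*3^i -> [19, 57, 171, 513, 1539]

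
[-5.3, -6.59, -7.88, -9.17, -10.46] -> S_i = -5.30 + -1.29*i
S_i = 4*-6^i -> [4, -24, 144, -864, 5184]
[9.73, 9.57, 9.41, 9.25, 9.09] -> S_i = 9.73 + -0.16*i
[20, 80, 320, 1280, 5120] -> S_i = 20*4^i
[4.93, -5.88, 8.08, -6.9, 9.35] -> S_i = Random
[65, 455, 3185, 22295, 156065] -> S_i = 65*7^i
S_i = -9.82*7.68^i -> [-9.82, -75.42, -579.21, -4448.31, -34163.03]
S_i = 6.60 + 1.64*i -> [6.6, 8.24, 9.88, 11.52, 13.16]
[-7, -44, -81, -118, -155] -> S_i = -7 + -37*i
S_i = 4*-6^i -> [4, -24, 144, -864, 5184]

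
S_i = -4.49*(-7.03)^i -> [-4.49, 31.56, -221.9, 1559.96, -10966.49]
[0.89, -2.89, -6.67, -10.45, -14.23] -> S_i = 0.89 + -3.78*i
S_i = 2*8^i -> [2, 16, 128, 1024, 8192]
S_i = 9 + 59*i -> [9, 68, 127, 186, 245]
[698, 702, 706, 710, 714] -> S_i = 698 + 4*i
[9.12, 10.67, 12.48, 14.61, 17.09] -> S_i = 9.12*1.17^i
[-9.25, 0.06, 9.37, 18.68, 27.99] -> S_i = -9.25 + 9.31*i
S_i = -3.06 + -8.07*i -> [-3.06, -11.13, -19.2, -27.27, -35.34]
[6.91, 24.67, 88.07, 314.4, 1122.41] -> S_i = 6.91*3.57^i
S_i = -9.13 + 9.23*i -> [-9.13, 0.1, 9.33, 18.56, 27.79]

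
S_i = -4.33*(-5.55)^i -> [-4.33, 24.03, -133.37, 740.23, -4108.28]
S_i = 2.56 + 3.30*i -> [2.56, 5.86, 9.16, 12.46, 15.76]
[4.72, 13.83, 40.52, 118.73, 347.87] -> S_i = 4.72*2.93^i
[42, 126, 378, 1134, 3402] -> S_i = 42*3^i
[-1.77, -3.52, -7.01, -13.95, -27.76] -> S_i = -1.77*1.99^i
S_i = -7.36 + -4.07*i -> [-7.36, -11.43, -15.5, -19.57, -23.64]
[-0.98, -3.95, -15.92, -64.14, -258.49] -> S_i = -0.98*4.03^i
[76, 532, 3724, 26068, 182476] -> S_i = 76*7^i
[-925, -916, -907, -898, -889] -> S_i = -925 + 9*i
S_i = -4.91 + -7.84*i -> [-4.91, -12.75, -20.59, -28.43, -36.27]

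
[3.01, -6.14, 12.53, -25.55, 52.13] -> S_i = 3.01*(-2.04)^i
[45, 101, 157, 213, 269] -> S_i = 45 + 56*i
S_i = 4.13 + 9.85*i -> [4.13, 13.98, 23.83, 33.68, 43.53]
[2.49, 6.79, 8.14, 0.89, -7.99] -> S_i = Random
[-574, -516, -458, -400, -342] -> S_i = -574 + 58*i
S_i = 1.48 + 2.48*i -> [1.48, 3.96, 6.44, 8.92, 11.4]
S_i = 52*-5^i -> [52, -260, 1300, -6500, 32500]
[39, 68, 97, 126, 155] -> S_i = 39 + 29*i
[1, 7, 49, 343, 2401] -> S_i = 1*7^i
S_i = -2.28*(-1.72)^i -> [-2.28, 3.92, -6.75, 11.6, -19.95]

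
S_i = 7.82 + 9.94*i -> [7.82, 17.76, 27.7, 37.64, 47.58]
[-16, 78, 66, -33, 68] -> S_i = Random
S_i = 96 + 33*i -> [96, 129, 162, 195, 228]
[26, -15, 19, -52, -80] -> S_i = Random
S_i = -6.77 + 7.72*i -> [-6.77, 0.95, 8.67, 16.39, 24.11]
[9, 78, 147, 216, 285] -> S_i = 9 + 69*i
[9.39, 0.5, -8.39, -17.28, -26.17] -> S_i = 9.39 + -8.89*i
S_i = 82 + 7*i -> [82, 89, 96, 103, 110]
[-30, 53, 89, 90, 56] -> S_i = Random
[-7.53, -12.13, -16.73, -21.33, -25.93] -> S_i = -7.53 + -4.60*i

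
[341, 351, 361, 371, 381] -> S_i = 341 + 10*i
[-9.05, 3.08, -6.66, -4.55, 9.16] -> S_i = Random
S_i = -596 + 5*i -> [-596, -591, -586, -581, -576]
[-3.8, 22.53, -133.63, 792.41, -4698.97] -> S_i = -3.80*(-5.93)^i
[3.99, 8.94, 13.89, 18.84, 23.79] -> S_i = 3.99 + 4.95*i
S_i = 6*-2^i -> [6, -12, 24, -48, 96]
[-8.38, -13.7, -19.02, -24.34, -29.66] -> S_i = -8.38 + -5.32*i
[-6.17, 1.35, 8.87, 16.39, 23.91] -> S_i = -6.17 + 7.52*i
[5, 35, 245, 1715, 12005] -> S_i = 5*7^i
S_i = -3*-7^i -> [-3, 21, -147, 1029, -7203]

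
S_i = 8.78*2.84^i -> [8.78, 24.94, 70.82, 201.12, 571.17]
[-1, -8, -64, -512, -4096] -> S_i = -1*8^i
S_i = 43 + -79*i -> [43, -36, -115, -194, -273]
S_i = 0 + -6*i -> [0, -6, -12, -18, -24]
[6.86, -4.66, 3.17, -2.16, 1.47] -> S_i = 6.86*(-0.68)^i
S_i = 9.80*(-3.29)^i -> [9.8, -32.24, 106.08, -348.99, 1148.18]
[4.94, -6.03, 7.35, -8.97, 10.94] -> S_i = 4.94*(-1.22)^i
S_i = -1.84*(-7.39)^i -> [-1.84, 13.6, -100.49, 742.59, -5487.77]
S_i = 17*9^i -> [17, 153, 1377, 12393, 111537]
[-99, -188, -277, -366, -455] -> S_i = -99 + -89*i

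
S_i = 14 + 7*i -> [14, 21, 28, 35, 42]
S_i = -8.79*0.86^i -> [-8.79, -7.56, -6.5, -5.59, -4.81]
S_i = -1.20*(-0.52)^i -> [-1.2, 0.62, -0.32, 0.17, -0.09]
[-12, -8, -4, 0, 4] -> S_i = -12 + 4*i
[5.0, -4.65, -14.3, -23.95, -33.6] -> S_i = 5.00 + -9.65*i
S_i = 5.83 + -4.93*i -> [5.83, 0.9, -4.03, -8.96, -13.89]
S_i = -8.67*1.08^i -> [-8.67, -9.36, -10.11, -10.92, -11.8]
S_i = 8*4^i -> [8, 32, 128, 512, 2048]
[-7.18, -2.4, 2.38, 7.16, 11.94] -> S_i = -7.18 + 4.78*i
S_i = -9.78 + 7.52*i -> [-9.78, -2.26, 5.26, 12.78, 20.3]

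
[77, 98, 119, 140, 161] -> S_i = 77 + 21*i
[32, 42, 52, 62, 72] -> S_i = 32 + 10*i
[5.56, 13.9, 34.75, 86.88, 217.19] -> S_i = 5.56*2.50^i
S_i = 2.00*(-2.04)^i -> [2.0, -4.08, 8.32, -16.98, 34.64]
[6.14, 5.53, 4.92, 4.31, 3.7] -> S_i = 6.14 + -0.61*i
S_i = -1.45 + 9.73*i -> [-1.45, 8.28, 18.01, 27.74, 37.47]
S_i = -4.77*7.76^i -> [-4.77, -37.02, -287.24, -2228.97, -17296.78]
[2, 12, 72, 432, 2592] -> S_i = 2*6^i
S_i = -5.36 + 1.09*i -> [-5.36, -4.27, -3.18, -2.09, -1.0]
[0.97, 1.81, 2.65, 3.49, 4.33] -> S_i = 0.97 + 0.84*i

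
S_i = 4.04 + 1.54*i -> [4.04, 5.58, 7.12, 8.66, 10.2]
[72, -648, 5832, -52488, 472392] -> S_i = 72*-9^i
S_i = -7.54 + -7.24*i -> [-7.54, -14.78, -22.02, -29.26, -36.5]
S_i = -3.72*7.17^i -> [-3.72, -26.67, -191.24, -1371.2, -9831.49]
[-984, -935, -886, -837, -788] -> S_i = -984 + 49*i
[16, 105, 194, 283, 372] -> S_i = 16 + 89*i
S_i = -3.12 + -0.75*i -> [-3.12, -3.87, -4.62, -5.37, -6.12]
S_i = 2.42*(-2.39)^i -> [2.42, -5.78, 13.82, -33.04, 78.96]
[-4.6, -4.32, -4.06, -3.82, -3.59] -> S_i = -4.60*0.94^i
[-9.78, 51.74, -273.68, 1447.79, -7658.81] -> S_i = -9.78*(-5.29)^i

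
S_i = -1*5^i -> [-1, -5, -25, -125, -625]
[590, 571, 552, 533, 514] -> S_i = 590 + -19*i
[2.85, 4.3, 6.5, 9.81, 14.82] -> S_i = 2.85*1.51^i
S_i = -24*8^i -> [-24, -192, -1536, -12288, -98304]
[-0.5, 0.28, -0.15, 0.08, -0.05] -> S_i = -0.50*(-0.55)^i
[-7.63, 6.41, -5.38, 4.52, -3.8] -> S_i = -7.63*(-0.84)^i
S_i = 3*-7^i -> [3, -21, 147, -1029, 7203]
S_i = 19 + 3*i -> [19, 22, 25, 28, 31]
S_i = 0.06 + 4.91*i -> [0.06, 4.97, 9.88, 14.79, 19.7]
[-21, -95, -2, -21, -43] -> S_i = Random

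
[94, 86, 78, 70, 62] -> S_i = 94 + -8*i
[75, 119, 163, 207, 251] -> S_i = 75 + 44*i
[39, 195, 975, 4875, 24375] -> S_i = 39*5^i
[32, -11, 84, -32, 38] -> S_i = Random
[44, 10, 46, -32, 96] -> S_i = Random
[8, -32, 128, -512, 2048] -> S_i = 8*-4^i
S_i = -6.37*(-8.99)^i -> [-6.37, 57.27, -514.82, 4628.27, -41608.13]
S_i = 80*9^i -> [80, 720, 6480, 58320, 524880]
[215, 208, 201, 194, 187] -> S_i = 215 + -7*i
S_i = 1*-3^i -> [1, -3, 9, -27, 81]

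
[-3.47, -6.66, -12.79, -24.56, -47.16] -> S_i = -3.47*1.92^i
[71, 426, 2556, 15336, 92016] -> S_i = 71*6^i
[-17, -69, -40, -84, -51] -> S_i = Random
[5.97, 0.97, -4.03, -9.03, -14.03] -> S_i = 5.97 + -5.00*i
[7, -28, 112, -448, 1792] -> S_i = 7*-4^i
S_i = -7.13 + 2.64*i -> [-7.13, -4.49, -1.85, 0.79, 3.43]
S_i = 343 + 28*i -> [343, 371, 399, 427, 455]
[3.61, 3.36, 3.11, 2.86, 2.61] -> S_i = 3.61 + -0.25*i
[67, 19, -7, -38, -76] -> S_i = Random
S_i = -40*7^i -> [-40, -280, -1960, -13720, -96040]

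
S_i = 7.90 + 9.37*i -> [7.9, 17.27, 26.64, 36.01, 45.38]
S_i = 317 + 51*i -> [317, 368, 419, 470, 521]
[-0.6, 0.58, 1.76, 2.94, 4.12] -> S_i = -0.60 + 1.18*i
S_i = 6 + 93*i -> [6, 99, 192, 285, 378]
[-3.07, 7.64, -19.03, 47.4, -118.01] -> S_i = -3.07*(-2.49)^i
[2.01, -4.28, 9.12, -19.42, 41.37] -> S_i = 2.01*(-2.13)^i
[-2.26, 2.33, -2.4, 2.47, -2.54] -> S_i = -2.26*(-1.03)^i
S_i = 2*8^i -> [2, 16, 128, 1024, 8192]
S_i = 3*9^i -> [3, 27, 243, 2187, 19683]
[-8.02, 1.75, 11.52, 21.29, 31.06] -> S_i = -8.02 + 9.77*i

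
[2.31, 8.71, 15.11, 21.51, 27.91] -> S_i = 2.31 + 6.40*i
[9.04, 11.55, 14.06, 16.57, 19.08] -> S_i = 9.04 + 2.51*i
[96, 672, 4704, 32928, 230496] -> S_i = 96*7^i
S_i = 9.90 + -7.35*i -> [9.9, 2.55, -4.8, -12.15, -19.5]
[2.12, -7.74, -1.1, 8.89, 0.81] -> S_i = Random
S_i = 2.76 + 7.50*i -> [2.76, 10.26, 17.76, 25.26, 32.76]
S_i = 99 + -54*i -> [99, 45, -9, -63, -117]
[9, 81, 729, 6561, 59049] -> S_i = 9*9^i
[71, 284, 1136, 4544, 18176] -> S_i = 71*4^i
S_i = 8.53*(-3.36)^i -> [8.53, -28.66, 96.3, -323.57, 1087.19]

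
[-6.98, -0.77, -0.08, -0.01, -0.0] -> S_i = -6.98*0.11^i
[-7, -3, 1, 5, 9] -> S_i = -7 + 4*i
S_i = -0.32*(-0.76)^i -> [-0.32, 0.24, -0.18, 0.14, -0.11]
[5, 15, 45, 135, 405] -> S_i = 5*3^i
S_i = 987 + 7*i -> [987, 994, 1001, 1008, 1015]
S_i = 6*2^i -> [6, 12, 24, 48, 96]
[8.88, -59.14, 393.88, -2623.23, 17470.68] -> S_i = 8.88*(-6.66)^i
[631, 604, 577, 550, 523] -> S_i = 631 + -27*i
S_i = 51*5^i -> [51, 255, 1275, 6375, 31875]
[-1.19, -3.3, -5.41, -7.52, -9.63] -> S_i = -1.19 + -2.11*i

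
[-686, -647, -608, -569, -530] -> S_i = -686 + 39*i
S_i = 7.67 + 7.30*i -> [7.67, 14.97, 22.27, 29.57, 36.87]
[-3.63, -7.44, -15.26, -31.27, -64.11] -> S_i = -3.63*2.05^i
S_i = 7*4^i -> [7, 28, 112, 448, 1792]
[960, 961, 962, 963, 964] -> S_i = 960 + 1*i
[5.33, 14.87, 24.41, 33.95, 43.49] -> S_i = 5.33 + 9.54*i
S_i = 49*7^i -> [49, 343, 2401, 16807, 117649]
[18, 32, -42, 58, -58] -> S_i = Random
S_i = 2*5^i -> [2, 10, 50, 250, 1250]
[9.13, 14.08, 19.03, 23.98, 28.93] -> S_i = 9.13 + 4.95*i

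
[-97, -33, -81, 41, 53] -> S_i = Random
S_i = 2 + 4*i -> [2, 6, 10, 14, 18]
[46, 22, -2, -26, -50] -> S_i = 46 + -24*i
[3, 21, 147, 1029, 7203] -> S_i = 3*7^i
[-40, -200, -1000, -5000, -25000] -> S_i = -40*5^i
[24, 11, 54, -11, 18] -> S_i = Random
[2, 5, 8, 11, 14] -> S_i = 2 + 3*i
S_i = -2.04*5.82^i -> [-2.04, -11.87, -69.1, -402.16, -2340.57]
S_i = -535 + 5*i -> [-535, -530, -525, -520, -515]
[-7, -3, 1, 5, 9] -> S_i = -7 + 4*i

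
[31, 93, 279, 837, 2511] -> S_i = 31*3^i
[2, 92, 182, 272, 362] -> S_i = 2 + 90*i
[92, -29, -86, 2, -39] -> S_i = Random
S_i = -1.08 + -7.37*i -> [-1.08, -8.45, -15.82, -23.19, -30.56]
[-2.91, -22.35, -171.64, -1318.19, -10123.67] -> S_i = -2.91*7.68^i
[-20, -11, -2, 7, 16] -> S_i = -20 + 9*i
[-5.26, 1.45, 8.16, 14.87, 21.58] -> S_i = -5.26 + 6.71*i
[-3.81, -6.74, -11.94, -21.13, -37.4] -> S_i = -3.81*1.77^i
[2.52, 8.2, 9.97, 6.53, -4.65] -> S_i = Random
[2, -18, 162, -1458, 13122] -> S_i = 2*-9^i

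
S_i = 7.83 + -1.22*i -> [7.83, 6.61, 5.39, 4.17, 2.95]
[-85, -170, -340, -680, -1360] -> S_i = -85*2^i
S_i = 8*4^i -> [8, 32, 128, 512, 2048]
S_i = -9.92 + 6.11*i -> [-9.92, -3.81, 2.3, 8.41, 14.52]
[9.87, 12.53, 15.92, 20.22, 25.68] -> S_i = 9.87*1.27^i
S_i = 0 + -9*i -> [0, -9, -18, -27, -36]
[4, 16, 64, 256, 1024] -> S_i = 4*4^i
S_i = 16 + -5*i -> [16, 11, 6, 1, -4]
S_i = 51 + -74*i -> [51, -23, -97, -171, -245]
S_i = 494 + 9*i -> [494, 503, 512, 521, 530]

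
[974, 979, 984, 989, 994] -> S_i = 974 + 5*i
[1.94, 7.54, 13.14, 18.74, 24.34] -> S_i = 1.94 + 5.60*i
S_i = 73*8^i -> [73, 584, 4672, 37376, 299008]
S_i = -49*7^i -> [-49, -343, -2401, -16807, -117649]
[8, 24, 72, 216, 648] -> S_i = 8*3^i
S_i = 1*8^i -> [1, 8, 64, 512, 4096]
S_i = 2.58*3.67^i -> [2.58, 9.47, 34.75, 127.53, 468.04]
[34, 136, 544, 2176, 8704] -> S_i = 34*4^i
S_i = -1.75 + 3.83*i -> [-1.75, 2.08, 5.91, 9.74, 13.57]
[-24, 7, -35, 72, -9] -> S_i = Random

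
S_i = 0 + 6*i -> [0, 6, 12, 18, 24]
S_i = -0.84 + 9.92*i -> [-0.84, 9.08, 19.0, 28.92, 38.84]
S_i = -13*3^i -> [-13, -39, -117, -351, -1053]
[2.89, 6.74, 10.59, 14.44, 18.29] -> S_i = 2.89 + 3.85*i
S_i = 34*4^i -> [34, 136, 544, 2176, 8704]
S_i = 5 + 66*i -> [5, 71, 137, 203, 269]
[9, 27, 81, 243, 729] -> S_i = 9*3^i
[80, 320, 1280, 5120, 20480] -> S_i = 80*4^i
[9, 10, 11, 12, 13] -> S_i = 9 + 1*i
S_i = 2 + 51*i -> [2, 53, 104, 155, 206]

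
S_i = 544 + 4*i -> [544, 548, 552, 556, 560]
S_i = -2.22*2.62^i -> [-2.22, -5.82, -15.24, -39.93, -104.61]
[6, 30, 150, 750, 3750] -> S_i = 6*5^i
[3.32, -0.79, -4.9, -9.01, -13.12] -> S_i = 3.32 + -4.11*i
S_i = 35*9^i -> [35, 315, 2835, 25515, 229635]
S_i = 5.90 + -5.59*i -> [5.9, 0.31, -5.28, -10.87, -16.46]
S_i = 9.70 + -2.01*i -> [9.7, 7.69, 5.68, 3.67, 1.66]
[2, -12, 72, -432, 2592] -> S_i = 2*-6^i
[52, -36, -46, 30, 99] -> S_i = Random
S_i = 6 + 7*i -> [6, 13, 20, 27, 34]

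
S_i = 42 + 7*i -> [42, 49, 56, 63, 70]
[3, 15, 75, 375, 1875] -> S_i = 3*5^i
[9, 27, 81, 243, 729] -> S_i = 9*3^i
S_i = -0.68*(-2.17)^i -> [-0.68, 1.48, -3.2, 6.95, -15.08]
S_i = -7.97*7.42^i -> [-7.97, -59.14, -438.8, -3255.89, -24158.72]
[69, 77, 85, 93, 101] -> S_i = 69 + 8*i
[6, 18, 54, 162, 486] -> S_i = 6*3^i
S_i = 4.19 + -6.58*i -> [4.19, -2.39, -8.97, -15.55, -22.13]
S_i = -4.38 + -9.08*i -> [-4.38, -13.46, -22.54, -31.62, -40.7]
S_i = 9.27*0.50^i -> [9.27, 4.64, 2.32, 1.16, 0.58]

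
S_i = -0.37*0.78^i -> [-0.37, -0.29, -0.23, -0.18, -0.14]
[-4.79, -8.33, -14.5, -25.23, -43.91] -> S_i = -4.79*1.74^i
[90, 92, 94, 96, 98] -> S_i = 90 + 2*i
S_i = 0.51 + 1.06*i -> [0.51, 1.57, 2.63, 3.69, 4.75]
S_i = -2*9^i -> [-2, -18, -162, -1458, -13122]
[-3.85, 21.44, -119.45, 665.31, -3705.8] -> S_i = -3.85*(-5.57)^i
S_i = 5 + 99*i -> [5, 104, 203, 302, 401]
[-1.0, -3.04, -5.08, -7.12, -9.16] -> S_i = -1.00 + -2.04*i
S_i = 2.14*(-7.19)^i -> [2.14, -15.39, 110.63, -795.43, 5719.12]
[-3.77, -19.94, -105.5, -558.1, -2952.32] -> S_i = -3.77*5.29^i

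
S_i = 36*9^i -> [36, 324, 2916, 26244, 236196]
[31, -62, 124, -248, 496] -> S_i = 31*-2^i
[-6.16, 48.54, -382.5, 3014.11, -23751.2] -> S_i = -6.16*(-7.88)^i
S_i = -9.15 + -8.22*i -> [-9.15, -17.37, -25.59, -33.81, -42.03]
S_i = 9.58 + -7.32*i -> [9.58, 2.26, -5.06, -12.38, -19.7]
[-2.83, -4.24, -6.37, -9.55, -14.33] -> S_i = -2.83*1.50^i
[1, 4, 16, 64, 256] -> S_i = 1*4^i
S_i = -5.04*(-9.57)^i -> [-5.04, 48.23, -461.59, 4417.4, -42274.48]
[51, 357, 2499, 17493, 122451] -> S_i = 51*7^i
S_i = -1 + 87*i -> [-1, 86, 173, 260, 347]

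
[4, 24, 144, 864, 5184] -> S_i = 4*6^i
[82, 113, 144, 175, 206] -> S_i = 82 + 31*i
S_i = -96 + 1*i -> [-96, -95, -94, -93, -92]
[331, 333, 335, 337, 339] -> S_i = 331 + 2*i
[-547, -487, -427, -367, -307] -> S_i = -547 + 60*i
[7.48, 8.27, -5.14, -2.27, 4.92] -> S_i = Random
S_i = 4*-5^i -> [4, -20, 100, -500, 2500]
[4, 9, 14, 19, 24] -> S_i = 4 + 5*i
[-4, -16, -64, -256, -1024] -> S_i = -4*4^i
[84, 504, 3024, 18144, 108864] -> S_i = 84*6^i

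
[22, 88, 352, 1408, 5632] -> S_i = 22*4^i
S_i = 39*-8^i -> [39, -312, 2496, -19968, 159744]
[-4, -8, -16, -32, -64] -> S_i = -4*2^i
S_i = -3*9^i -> [-3, -27, -243, -2187, -19683]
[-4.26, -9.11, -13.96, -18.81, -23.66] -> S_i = -4.26 + -4.85*i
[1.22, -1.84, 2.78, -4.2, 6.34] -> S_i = 1.22*(-1.51)^i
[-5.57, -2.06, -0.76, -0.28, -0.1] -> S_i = -5.57*0.37^i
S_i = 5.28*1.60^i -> [5.28, 8.45, 13.52, 21.63, 34.6]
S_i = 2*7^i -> [2, 14, 98, 686, 4802]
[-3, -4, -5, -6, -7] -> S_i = -3 + -1*i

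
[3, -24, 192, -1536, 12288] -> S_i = 3*-8^i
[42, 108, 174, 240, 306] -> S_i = 42 + 66*i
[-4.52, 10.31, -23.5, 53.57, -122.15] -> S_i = -4.52*(-2.28)^i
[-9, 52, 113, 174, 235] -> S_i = -9 + 61*i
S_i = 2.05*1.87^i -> [2.05, 3.83, 7.17, 13.41, 25.07]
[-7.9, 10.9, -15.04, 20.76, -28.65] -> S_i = -7.90*(-1.38)^i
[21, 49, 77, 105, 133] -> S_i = 21 + 28*i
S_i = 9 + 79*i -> [9, 88, 167, 246, 325]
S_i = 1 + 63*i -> [1, 64, 127, 190, 253]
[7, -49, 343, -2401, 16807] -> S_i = 7*-7^i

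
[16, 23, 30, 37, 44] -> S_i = 16 + 7*i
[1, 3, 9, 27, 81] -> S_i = 1*3^i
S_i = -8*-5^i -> [-8, 40, -200, 1000, -5000]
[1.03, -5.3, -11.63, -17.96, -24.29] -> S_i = 1.03 + -6.33*i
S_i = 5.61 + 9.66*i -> [5.61, 15.27, 24.93, 34.59, 44.25]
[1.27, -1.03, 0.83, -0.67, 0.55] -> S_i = 1.27*(-0.81)^i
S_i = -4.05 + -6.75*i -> [-4.05, -10.8, -17.55, -24.3, -31.05]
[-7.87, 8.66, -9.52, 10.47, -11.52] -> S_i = -7.87*(-1.10)^i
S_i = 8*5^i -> [8, 40, 200, 1000, 5000]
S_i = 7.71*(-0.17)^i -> [7.71, -1.31, 0.22, -0.04, 0.01]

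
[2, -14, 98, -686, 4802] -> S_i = 2*-7^i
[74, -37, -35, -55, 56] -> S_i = Random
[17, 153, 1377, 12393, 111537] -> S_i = 17*9^i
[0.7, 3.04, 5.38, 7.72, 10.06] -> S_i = 0.70 + 2.34*i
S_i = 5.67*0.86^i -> [5.67, 4.88, 4.19, 3.61, 3.1]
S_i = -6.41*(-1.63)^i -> [-6.41, 10.45, -17.03, 27.76, -45.25]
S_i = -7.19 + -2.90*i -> [-7.19, -10.09, -12.99, -15.89, -18.79]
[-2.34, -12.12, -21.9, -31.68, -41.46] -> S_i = -2.34 + -9.78*i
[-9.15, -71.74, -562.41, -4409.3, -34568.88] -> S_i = -9.15*7.84^i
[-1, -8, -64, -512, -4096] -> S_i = -1*8^i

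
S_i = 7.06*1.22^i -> [7.06, 8.61, 10.51, 12.82, 15.64]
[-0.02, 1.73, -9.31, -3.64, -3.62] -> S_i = Random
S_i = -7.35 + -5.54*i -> [-7.35, -12.89, -18.43, -23.97, -29.51]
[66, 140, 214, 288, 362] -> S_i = 66 + 74*i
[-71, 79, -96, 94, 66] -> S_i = Random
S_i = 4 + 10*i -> [4, 14, 24, 34, 44]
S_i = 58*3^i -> [58, 174, 522, 1566, 4698]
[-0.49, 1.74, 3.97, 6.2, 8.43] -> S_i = -0.49 + 2.23*i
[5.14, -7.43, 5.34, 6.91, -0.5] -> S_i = Random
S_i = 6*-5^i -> [6, -30, 150, -750, 3750]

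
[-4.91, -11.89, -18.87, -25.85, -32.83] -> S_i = -4.91 + -6.98*i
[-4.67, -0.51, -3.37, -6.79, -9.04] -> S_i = Random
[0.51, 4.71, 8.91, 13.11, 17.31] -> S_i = 0.51 + 4.20*i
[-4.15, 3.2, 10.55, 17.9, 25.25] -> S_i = -4.15 + 7.35*i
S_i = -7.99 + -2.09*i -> [-7.99, -10.08, -12.17, -14.26, -16.35]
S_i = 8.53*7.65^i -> [8.53, 65.25, 499.2, 3818.86, 29214.25]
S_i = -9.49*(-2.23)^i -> [-9.49, 21.16, -47.19, 105.24, -234.69]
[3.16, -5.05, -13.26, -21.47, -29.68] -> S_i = 3.16 + -8.21*i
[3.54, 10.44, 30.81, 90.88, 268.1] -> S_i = 3.54*2.95^i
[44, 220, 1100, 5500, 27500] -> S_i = 44*5^i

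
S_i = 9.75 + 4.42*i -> [9.75, 14.17, 18.59, 23.01, 27.43]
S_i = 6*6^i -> [6, 36, 216, 1296, 7776]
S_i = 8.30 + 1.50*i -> [8.3, 9.8, 11.3, 12.8, 14.3]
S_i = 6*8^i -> [6, 48, 384, 3072, 24576]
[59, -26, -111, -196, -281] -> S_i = 59 + -85*i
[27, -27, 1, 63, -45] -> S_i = Random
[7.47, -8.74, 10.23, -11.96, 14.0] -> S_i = 7.47*(-1.17)^i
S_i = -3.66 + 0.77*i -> [-3.66, -2.89, -2.12, -1.35, -0.58]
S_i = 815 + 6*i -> [815, 821, 827, 833, 839]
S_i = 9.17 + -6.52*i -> [9.17, 2.65, -3.87, -10.39, -16.91]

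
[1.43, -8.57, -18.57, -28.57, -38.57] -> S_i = 1.43 + -10.00*i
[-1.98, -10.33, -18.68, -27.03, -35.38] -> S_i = -1.98 + -8.35*i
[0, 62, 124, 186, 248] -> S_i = 0 + 62*i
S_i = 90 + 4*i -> [90, 94, 98, 102, 106]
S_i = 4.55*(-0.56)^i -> [4.55, -2.55, 1.43, -0.8, 0.45]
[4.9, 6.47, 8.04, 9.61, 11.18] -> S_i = 4.90 + 1.57*i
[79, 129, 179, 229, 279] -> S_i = 79 + 50*i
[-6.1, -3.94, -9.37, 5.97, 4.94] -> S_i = Random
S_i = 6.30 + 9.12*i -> [6.3, 15.42, 24.54, 33.66, 42.78]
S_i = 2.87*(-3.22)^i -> [2.87, -9.24, 29.76, -95.82, 308.54]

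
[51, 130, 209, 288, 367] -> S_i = 51 + 79*i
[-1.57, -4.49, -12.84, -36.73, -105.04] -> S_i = -1.57*2.86^i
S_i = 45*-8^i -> [45, -360, 2880, -23040, 184320]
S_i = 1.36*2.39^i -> [1.36, 3.25, 7.77, 18.57, 44.37]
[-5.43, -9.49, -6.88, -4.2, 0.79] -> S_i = Random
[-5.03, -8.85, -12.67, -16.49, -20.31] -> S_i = -5.03 + -3.82*i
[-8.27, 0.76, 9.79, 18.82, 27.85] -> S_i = -8.27 + 9.03*i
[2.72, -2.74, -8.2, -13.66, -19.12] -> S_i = 2.72 + -5.46*i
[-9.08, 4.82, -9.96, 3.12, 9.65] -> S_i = Random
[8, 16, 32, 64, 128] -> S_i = 8*2^i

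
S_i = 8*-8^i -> [8, -64, 512, -4096, 32768]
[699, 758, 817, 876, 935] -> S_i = 699 + 59*i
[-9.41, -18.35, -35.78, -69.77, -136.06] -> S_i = -9.41*1.95^i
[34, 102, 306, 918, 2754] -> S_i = 34*3^i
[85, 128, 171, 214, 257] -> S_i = 85 + 43*i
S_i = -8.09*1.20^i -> [-8.09, -9.71, -11.65, -13.98, -16.78]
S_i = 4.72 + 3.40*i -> [4.72, 8.12, 11.52, 14.92, 18.32]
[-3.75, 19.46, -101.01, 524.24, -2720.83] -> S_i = -3.75*(-5.19)^i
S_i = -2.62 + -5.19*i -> [-2.62, -7.81, -13.0, -18.19, -23.38]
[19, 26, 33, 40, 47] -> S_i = 19 + 7*i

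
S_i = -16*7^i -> [-16, -112, -784, -5488, -38416]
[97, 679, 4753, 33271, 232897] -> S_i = 97*7^i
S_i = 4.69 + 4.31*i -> [4.69, 9.0, 13.31, 17.62, 21.93]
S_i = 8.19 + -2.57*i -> [8.19, 5.62, 3.05, 0.48, -2.09]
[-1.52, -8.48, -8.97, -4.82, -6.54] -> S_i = Random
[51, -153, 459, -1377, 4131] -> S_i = 51*-3^i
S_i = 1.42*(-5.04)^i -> [1.42, -7.16, 36.07, -181.79, 916.24]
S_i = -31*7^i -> [-31, -217, -1519, -10633, -74431]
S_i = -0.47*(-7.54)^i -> [-0.47, 3.54, -26.72, 201.47, -1519.09]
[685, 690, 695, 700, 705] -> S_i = 685 + 5*i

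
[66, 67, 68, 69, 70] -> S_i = 66 + 1*i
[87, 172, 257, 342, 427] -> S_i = 87 + 85*i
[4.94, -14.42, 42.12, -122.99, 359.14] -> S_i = 4.94*(-2.92)^i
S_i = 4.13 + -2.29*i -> [4.13, 1.84, -0.45, -2.74, -5.03]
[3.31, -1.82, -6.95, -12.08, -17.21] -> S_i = 3.31 + -5.13*i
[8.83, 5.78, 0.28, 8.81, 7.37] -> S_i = Random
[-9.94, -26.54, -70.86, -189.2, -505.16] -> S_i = -9.94*2.67^i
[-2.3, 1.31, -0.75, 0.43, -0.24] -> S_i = -2.30*(-0.57)^i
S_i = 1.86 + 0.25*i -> [1.86, 2.11, 2.36, 2.61, 2.86]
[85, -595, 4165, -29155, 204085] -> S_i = 85*-7^i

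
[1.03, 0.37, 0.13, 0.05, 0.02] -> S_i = 1.03*0.36^i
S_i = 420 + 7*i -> [420, 427, 434, 441, 448]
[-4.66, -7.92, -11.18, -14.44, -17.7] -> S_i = -4.66 + -3.26*i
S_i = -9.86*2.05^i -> [-9.86, -20.21, -41.44, -84.95, -174.14]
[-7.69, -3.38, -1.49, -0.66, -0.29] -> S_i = -7.69*0.44^i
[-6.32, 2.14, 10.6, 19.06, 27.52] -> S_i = -6.32 + 8.46*i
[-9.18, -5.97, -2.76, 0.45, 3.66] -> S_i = -9.18 + 3.21*i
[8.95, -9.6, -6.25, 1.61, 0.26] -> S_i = Random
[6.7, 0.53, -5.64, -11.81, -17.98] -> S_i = 6.70 + -6.17*i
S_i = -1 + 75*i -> [-1, 74, 149, 224, 299]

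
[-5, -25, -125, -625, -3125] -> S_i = -5*5^i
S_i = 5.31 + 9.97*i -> [5.31, 15.28, 25.25, 35.22, 45.19]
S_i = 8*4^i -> [8, 32, 128, 512, 2048]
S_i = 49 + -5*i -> [49, 44, 39, 34, 29]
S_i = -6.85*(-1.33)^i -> [-6.85, 9.11, -12.12, 16.12, -21.43]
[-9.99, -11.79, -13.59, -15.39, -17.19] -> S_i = -9.99 + -1.80*i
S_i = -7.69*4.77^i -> [-7.69, -36.68, -174.97, -834.61, -3981.07]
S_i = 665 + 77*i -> [665, 742, 819, 896, 973]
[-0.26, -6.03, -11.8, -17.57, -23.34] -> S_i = -0.26 + -5.77*i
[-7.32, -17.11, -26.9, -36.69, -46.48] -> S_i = -7.32 + -9.79*i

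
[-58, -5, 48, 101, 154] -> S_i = -58 + 53*i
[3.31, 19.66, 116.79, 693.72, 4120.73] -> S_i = 3.31*5.94^i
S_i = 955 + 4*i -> [955, 959, 963, 967, 971]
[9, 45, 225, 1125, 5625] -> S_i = 9*5^i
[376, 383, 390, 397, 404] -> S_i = 376 + 7*i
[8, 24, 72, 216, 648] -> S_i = 8*3^i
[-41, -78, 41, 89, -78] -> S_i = Random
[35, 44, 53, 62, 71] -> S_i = 35 + 9*i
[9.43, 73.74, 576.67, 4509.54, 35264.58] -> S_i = 9.43*7.82^i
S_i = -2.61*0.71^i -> [-2.61, -1.85, -1.32, -0.93, -0.66]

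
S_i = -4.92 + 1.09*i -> [-4.92, -3.83, -2.74, -1.65, -0.56]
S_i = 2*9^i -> [2, 18, 162, 1458, 13122]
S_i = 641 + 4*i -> [641, 645, 649, 653, 657]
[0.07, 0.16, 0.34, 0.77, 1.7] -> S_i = 0.07*2.22^i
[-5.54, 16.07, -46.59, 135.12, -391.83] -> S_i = -5.54*(-2.90)^i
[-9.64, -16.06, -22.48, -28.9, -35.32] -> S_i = -9.64 + -6.42*i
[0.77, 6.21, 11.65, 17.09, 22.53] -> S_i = 0.77 + 5.44*i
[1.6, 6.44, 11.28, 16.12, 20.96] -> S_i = 1.60 + 4.84*i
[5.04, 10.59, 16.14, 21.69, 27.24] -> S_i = 5.04 + 5.55*i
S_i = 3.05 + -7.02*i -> [3.05, -3.97, -10.99, -18.01, -25.03]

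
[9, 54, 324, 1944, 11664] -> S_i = 9*6^i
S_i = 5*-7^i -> [5, -35, 245, -1715, 12005]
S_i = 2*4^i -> [2, 8, 32, 128, 512]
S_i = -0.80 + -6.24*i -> [-0.8, -7.04, -13.28, -19.52, -25.76]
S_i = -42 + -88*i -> [-42, -130, -218, -306, -394]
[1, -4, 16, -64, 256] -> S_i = 1*-4^i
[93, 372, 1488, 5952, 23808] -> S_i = 93*4^i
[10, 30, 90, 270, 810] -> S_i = 10*3^i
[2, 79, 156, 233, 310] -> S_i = 2 + 77*i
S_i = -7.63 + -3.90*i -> [-7.63, -11.53, -15.43, -19.33, -23.23]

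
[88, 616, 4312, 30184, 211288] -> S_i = 88*7^i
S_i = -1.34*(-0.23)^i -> [-1.34, 0.31, -0.07, 0.02, -0.0]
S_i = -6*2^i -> [-6, -12, -24, -48, -96]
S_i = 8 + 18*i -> [8, 26, 44, 62, 80]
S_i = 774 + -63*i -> [774, 711, 648, 585, 522]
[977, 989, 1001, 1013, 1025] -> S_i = 977 + 12*i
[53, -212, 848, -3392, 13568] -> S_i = 53*-4^i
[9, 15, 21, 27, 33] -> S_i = 9 + 6*i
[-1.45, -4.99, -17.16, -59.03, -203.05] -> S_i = -1.45*3.44^i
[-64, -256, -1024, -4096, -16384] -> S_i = -64*4^i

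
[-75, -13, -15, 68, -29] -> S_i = Random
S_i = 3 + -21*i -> [3, -18, -39, -60, -81]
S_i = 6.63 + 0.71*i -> [6.63, 7.34, 8.05, 8.76, 9.47]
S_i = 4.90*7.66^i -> [4.9, 37.53, 287.51, 2202.33, 16869.85]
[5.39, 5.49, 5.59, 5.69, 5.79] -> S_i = 5.39 + 0.10*i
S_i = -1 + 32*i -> [-1, 31, 63, 95, 127]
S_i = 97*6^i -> [97, 582, 3492, 20952, 125712]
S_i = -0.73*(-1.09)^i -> [-0.73, 0.8, -0.87, 0.95, -1.03]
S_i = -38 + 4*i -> [-38, -34, -30, -26, -22]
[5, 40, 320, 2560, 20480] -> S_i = 5*8^i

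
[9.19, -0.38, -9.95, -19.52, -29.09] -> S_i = 9.19 + -9.57*i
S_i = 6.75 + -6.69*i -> [6.75, 0.06, -6.63, -13.32, -20.01]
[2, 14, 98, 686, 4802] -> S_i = 2*7^i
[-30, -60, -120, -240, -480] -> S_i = -30*2^i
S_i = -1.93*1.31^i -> [-1.93, -2.53, -3.31, -4.34, -5.68]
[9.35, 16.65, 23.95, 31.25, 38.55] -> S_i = 9.35 + 7.30*i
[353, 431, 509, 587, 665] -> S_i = 353 + 78*i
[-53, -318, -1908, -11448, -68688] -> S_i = -53*6^i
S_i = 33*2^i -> [33, 66, 132, 264, 528]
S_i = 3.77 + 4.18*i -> [3.77, 7.95, 12.13, 16.31, 20.49]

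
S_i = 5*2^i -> [5, 10, 20, 40, 80]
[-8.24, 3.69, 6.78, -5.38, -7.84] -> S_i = Random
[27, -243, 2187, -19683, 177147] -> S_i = 27*-9^i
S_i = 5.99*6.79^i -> [5.99, 40.67, 276.16, 1875.15, 12732.27]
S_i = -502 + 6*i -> [-502, -496, -490, -484, -478]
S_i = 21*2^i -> [21, 42, 84, 168, 336]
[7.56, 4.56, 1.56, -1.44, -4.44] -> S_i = 7.56 + -3.00*i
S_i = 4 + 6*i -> [4, 10, 16, 22, 28]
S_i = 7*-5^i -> [7, -35, 175, -875, 4375]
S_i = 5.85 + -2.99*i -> [5.85, 2.86, -0.13, -3.12, -6.11]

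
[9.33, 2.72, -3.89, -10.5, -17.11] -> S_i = 9.33 + -6.61*i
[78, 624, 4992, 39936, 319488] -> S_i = 78*8^i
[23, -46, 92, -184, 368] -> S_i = 23*-2^i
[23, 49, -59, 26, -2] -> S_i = Random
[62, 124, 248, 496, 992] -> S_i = 62*2^i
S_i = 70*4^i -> [70, 280, 1120, 4480, 17920]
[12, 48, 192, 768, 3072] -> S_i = 12*4^i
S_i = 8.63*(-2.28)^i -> [8.63, -19.68, 44.86, -102.29, 233.21]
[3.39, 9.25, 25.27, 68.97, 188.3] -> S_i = 3.39*2.73^i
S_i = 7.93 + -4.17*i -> [7.93, 3.76, -0.41, -4.58, -8.75]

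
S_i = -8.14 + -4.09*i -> [-8.14, -12.23, -16.32, -20.41, -24.5]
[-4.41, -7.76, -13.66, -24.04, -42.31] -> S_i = -4.41*1.76^i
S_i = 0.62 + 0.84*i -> [0.62, 1.46, 2.3, 3.14, 3.98]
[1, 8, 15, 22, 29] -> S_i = 1 + 7*i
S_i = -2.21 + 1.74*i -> [-2.21, -0.47, 1.27, 3.01, 4.75]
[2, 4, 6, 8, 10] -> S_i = 2 + 2*i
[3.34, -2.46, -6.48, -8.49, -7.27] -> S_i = Random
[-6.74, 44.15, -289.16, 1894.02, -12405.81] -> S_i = -6.74*(-6.55)^i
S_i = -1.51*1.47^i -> [-1.51, -2.22, -3.26, -4.8, -7.05]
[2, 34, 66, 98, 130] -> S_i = 2 + 32*i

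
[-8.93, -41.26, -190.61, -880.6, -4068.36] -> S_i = -8.93*4.62^i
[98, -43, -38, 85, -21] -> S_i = Random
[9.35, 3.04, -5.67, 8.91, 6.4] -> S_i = Random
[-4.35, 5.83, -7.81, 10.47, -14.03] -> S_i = -4.35*(-1.34)^i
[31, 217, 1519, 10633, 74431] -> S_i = 31*7^i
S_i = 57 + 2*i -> [57, 59, 61, 63, 65]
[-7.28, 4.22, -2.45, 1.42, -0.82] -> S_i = -7.28*(-0.58)^i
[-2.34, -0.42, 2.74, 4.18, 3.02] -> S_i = Random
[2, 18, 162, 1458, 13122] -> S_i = 2*9^i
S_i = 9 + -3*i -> [9, 6, 3, 0, -3]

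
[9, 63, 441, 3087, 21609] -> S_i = 9*7^i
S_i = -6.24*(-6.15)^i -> [-6.24, 38.38, -236.01, 1451.48, -8926.58]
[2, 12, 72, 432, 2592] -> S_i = 2*6^i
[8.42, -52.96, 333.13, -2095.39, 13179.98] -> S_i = 8.42*(-6.29)^i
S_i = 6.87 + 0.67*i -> [6.87, 7.54, 8.21, 8.88, 9.55]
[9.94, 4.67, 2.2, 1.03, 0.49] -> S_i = 9.94*0.47^i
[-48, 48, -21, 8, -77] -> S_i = Random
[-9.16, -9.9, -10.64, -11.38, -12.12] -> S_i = -9.16 + -0.74*i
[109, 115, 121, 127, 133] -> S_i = 109 + 6*i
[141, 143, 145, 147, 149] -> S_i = 141 + 2*i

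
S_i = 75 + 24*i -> [75, 99, 123, 147, 171]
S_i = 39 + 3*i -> [39, 42, 45, 48, 51]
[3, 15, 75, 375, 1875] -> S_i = 3*5^i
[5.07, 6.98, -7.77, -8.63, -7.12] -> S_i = Random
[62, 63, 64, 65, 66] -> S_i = 62 + 1*i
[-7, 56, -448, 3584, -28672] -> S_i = -7*-8^i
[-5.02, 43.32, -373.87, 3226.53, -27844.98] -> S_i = -5.02*(-8.63)^i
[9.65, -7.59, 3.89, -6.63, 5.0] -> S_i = Random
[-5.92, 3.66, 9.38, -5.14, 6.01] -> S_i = Random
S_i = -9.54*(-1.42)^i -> [-9.54, 13.55, -19.24, 27.32, -38.79]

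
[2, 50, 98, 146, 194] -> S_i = 2 + 48*i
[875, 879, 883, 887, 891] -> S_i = 875 + 4*i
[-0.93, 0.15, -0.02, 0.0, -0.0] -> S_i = -0.93*(-0.16)^i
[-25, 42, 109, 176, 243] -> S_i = -25 + 67*i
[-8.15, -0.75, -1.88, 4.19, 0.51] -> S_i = Random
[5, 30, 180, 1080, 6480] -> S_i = 5*6^i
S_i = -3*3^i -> [-3, -9, -27, -81, -243]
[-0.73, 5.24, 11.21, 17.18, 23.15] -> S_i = -0.73 + 5.97*i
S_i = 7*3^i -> [7, 21, 63, 189, 567]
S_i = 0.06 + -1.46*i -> [0.06, -1.4, -2.86, -4.32, -5.78]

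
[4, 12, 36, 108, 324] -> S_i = 4*3^i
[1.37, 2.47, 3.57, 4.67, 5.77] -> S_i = 1.37 + 1.10*i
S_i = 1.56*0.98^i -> [1.56, 1.53, 1.5, 1.47, 1.44]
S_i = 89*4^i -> [89, 356, 1424, 5696, 22784]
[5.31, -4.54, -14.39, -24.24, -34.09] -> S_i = 5.31 + -9.85*i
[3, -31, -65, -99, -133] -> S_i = 3 + -34*i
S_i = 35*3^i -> [35, 105, 315, 945, 2835]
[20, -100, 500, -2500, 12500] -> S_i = 20*-5^i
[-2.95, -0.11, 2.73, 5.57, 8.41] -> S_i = -2.95 + 2.84*i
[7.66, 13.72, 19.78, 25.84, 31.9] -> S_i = 7.66 + 6.06*i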